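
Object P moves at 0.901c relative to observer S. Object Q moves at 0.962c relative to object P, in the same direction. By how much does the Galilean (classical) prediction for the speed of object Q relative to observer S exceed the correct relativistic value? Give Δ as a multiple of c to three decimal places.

Galilean: u_cl = 0.962 + 0.901 = 1.8630.
Relativistic: u_rel = (0.962 + 0.901) / (1 + 0.962·0.901) = 1.8630/1.8668 = 0.9980.
Δ = 1.8630 − 0.9980 = 0.8650.
(The classical prediction exceeds c; the relativistic result does not.)

Δ = 0.865c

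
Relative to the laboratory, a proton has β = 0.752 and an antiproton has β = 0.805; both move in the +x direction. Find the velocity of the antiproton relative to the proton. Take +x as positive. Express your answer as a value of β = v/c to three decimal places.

β_A = 0.752, β_B = 0.805.
Transform to A's frame with the inverse velocity-addition law: u' = (u − v)/(1 − uv/c²), taking u = β_B and v = β_A.
u' = (0.805 − 0.752) / (1 − (0.752)(0.805)) = 0.0530/0.3946 = 0.1343.

β = +0.134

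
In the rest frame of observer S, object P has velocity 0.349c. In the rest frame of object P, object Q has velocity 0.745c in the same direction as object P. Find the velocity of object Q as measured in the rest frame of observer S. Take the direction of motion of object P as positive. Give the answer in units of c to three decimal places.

With v = 0.349 and u' = 0.745 (in units of c),
u = (u' + v)/(1 + u'v/c²):
u = (0.745 + 0.349) / (1 + 0.745·0.349) = 1.0940/1.2600 = 0.8683
(Galilean addition would give +1.094c, exceeding c.)

0.868c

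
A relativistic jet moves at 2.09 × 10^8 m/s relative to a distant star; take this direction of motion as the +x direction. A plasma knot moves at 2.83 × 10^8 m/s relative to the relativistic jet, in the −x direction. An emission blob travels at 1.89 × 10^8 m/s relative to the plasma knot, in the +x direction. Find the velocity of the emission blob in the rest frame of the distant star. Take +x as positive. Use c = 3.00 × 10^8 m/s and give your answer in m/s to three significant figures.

Apply u = (u' + v)/(1 + u'v/c²) successively, working outward toward the distant star.
(Dividing each given speed by c = 3.00 × 10^8 m/s to work in units of c.)
Start: velocity of the relativistic jet relative to the distant star = 0.6967c.
Compose with the plasma knot (u' = -0.943 in the relativistic jet frame): u_1 = (-0.943 + 0.697) / (1 + (-0.943)·0.697) = -0.2467/0.3428 = -0.7195.
Compose with the emission blob (u' = 0.630 in the plasma knot frame): u_2 = (0.630 + (-0.720)) / (1 + 0.630·(-0.720)) = -0.0895/0.5467 = -0.1638.
So u = -0.1638 × 3.00 × 10^8 m/s.

-4.91 × 10^7 m/s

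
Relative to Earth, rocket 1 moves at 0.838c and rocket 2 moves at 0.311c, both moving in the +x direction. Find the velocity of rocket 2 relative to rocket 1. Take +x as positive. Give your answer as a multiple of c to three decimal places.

β_A = 0.838, β_B = 0.311.
Transform to A's frame with the inverse velocity-addition law: u' = (u − v)/(1 − uv/c²), taking u = β_B and v = β_A.
u' = (0.311 − 0.838) / (1 − (0.838)(0.311)) = -0.5270/0.7394 = -0.7128.

-0.713c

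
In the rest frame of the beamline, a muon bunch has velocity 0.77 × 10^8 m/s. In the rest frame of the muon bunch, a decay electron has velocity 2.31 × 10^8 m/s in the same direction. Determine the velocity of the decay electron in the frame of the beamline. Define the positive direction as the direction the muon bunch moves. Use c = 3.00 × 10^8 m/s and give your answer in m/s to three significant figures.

In units of c (dividing by 3.00 × 10^8 m/s): v = 0.257, u' = 0.770.
u = (u' + v)/(1 + u'v/c²):
u = (0.770 + 0.257) / (1 + 0.770·0.257) = 1.0267/1.1976 = 0.8572
Converting back: u = 0.8572 × 3.00 × 10^8 m/s.

2.57 × 10^8 m/s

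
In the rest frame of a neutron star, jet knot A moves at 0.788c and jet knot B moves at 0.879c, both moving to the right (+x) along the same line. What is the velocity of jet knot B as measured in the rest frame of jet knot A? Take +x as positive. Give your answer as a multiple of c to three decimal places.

β_A = 0.788, β_B = 0.879.
Transform to A's frame with the inverse velocity-addition law: u' = (u − v)/(1 − uv/c²), taking u = β_B and v = β_A.
u' = (0.879 − 0.788) / (1 − (0.788)(0.879)) = 0.0910/0.3073 = 0.2961.

+0.296c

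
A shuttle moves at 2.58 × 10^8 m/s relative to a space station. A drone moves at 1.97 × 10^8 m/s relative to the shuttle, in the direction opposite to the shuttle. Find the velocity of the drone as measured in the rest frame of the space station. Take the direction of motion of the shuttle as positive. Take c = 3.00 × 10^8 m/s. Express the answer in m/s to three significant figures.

+1.40 × 10^8 m/s

In units of c (dividing by 3.00 × 10^8 m/s): v = 0.860, u' = -0.657.
u = (u' + v)/(1 + u'v/c²):
u = (-0.657 + 0.860) / (1 + (-0.657)·0.860) = 0.2033/0.4353 = 0.4671
(Galilean addition would give +0.203c.)
Converting back: u = 0.4671 × 3.00 × 10^8 m/s.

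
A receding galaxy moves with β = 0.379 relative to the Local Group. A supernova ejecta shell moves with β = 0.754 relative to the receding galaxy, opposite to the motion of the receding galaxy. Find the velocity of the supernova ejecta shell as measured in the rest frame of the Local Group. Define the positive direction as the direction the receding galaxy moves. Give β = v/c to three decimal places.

β = -0.525

With v = 0.379 and u' = -0.754 (in units of c),
u = (u' + v)/(1 + u'v/c²):
u = (-0.754 + 0.379) / (1 + (-0.754)·0.379) = -0.3750/0.7142 = -0.5250
(Galilean addition would give -0.375c.)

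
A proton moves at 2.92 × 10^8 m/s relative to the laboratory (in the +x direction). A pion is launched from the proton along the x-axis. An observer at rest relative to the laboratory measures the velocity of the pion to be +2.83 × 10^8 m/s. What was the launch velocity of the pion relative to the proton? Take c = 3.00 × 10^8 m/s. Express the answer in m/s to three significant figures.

v = 0.973c, u = 0.943c.
Invert the composition law: u' = (u − v)/(1 − uv/c²).
u' = (0.943 − 0.973) / (1 − (0.943)(0.973)) = -0.0300/0.0818 = -0.3666.
u' = -0.3666 × 3.00 × 10^8 m/s.

-1.10 × 10^8 m/s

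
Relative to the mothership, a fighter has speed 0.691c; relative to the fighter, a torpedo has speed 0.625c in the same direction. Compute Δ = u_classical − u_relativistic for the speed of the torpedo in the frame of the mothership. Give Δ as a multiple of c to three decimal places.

Δ = 0.397c

Galilean: u_cl = 0.625 + 0.691 = 1.3160.
Relativistic: u_rel = (0.625 + 0.691) / (1 + 0.625·0.691) = 1.3160/1.4319 = 0.9191.
Δ = 1.3160 − 0.9191 = 0.3969.
(The classical prediction exceeds c; the relativistic result does not.)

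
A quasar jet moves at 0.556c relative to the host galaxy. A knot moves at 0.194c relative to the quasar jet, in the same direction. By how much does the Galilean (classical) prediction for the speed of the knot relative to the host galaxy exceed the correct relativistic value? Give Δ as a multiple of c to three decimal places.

Galilean: u_cl = 0.194 + 0.556 = 0.7500.
Relativistic: u_rel = (0.194 + 0.556) / (1 + 0.194·0.556) = 0.7500/1.1079 = 0.6770.
Δ = 0.7500 − 0.6770 = 0.0730.

Δ = 0.073c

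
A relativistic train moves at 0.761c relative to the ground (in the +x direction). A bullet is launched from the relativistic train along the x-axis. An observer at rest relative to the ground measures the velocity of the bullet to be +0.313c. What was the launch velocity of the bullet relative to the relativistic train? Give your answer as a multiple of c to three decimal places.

-0.588c

Invert the composition law: u' = (u − v)/(1 − uv/c²).
u' = (0.313 − 0.761) / (1 − (0.313)(0.761)) = -0.4480/0.7618 = -0.5881.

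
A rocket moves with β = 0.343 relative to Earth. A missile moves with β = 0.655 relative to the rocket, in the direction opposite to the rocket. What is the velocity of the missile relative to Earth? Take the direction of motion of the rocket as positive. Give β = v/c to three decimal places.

β = -0.402

With v = 0.343 and u' = -0.655 (in units of c),
u = (u' + v)/(1 + u'v/c²):
u = (-0.655 + 0.343) / (1 + (-0.655)·0.343) = -0.3120/0.7753 = -0.4024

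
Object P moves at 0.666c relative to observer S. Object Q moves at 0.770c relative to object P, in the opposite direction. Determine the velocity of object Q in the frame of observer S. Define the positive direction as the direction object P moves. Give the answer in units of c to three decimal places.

With v = 0.666 and u' = -0.770 (in units of c),
u = (u' + v)/(1 + u'v/c²):
u = (-0.770 + 0.666) / (1 + (-0.770)·0.666) = -0.1040/0.4872 = -0.2135
(Galilean addition would give -0.104c.)

-0.213c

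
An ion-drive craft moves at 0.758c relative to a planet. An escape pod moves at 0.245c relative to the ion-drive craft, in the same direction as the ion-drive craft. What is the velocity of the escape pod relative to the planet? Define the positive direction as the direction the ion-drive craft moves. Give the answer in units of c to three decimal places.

With v = 0.758 and u' = 0.245 (in units of c),
u = (u' + v)/(1 + u'v/c²):
u = (0.245 + 0.758) / (1 + 0.245·0.758) = 1.0030/1.1857 = 0.8459

0.846c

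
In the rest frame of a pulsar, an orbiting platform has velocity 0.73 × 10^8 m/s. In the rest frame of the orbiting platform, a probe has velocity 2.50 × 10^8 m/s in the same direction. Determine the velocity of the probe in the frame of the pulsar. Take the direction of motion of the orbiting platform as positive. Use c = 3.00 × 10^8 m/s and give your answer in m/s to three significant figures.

In units of c (dividing by 3.00 × 10^8 m/s): v = 0.243, u' = 0.833.
u = (u' + v)/(1 + u'v/c²):
u = (0.833 + 0.243) / (1 + 0.833·0.243) = 1.0767/1.2028 = 0.8952
(Galilean addition would give +1.077c, exceeding c.)
Converting back: u = 0.8952 × 3.00 × 10^8 m/s.

2.69 × 10^8 m/s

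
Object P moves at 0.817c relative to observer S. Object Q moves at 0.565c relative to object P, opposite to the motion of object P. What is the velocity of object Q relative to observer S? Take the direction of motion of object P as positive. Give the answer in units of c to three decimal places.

With v = 0.817 and u' = -0.565 (in units of c),
u = (u' + v)/(1 + u'v/c²):
u = (-0.565 + 0.817) / (1 + (-0.565)·0.817) = 0.2520/0.5384 = 0.4681

+0.468c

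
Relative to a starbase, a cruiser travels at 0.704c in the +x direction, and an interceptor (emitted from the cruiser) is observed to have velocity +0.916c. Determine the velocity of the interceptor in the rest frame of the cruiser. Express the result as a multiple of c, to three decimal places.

Invert the composition law: u' = (u − v)/(1 − uv/c²).
u' = (0.916 − 0.704) / (1 − (0.916)(0.704)) = 0.2120/0.3551 = 0.5970.

+0.597c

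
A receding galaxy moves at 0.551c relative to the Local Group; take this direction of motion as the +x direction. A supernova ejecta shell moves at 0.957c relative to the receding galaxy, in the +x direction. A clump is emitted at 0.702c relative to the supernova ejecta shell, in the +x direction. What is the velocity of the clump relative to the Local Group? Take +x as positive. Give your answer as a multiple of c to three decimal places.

Apply u = (u' + v)/(1 + u'v/c²) successively, working outward toward the Local Group.
Start: velocity of the receding galaxy relative to the Local Group = 0.5510c.
Compose with the supernova ejecta shell (u' = 0.957 in the receding galaxy frame): u_1 = (0.957 + 0.551) / (1 + 0.957·0.551) = 1.5080/1.5273 = 0.9874.
Compose with the clump (u' = 0.702 in the supernova ejecta shell frame): u_2 = (0.702 + 0.987) / (1 + 0.702·0.987) = 1.6894/1.6931 = 0.9978.

0.998c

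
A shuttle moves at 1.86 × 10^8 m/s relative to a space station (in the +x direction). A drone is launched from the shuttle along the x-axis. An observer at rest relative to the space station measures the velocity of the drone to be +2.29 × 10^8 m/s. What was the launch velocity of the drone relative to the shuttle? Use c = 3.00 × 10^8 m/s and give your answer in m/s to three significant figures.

+8.16 × 10^7 m/s

v = 0.620c, u = 0.763c.
Invert the composition law: u' = (u − v)/(1 − uv/c²).
u' = (0.763 − 0.620) / (1 − (0.763)(0.620)) = 0.1433/0.5267 = 0.2721.
u' = 0.2721 × 3.00 × 10^8 m/s.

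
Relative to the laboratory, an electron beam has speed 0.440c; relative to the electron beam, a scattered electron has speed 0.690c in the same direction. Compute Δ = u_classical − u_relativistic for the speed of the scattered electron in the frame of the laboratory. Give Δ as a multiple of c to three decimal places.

Galilean: u_cl = 0.690 + 0.440 = 1.1300.
Relativistic: u_rel = (0.690 + 0.440) / (1 + 0.690·0.440) = 1.1300/1.3036 = 0.8668.
Δ = 1.1300 − 0.8668 = 0.2632.
(The classical prediction exceeds c; the relativistic result does not.)

Δ = 0.263c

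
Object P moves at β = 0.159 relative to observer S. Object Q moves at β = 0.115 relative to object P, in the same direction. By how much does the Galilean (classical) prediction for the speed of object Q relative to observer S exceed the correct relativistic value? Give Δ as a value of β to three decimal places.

Δ = 0.005

Galilean: u_cl = 0.115 + 0.159 = 0.2740.
Relativistic: u_rel = (0.115 + 0.159) / (1 + 0.115·0.159) = 0.2740/1.0183 = 0.2691.
Δ = 0.2740 − 0.2691 = 0.0049.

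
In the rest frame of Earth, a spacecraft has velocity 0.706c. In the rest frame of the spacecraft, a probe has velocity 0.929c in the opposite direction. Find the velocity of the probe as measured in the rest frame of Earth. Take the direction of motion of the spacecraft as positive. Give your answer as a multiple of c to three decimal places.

-0.648c

With v = 0.706 and u' = -0.929 (in units of c),
u = (u' + v)/(1 + u'v/c²):
u = (-0.929 + 0.706) / (1 + (-0.929)·0.706) = -0.2230/0.3441 = -0.6480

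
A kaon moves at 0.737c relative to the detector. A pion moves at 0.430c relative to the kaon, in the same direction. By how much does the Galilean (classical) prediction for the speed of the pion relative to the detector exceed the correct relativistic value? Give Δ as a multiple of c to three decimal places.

Galilean: u_cl = 0.430 + 0.737 = 1.1670.
Relativistic: u_rel = (0.430 + 0.737) / (1 + 0.430·0.737) = 1.1670/1.3169 = 0.8862.
Δ = 1.1670 − 0.8862 = 0.2808.
(The classical prediction exceeds c; the relativistic result does not.)

Δ = 0.281c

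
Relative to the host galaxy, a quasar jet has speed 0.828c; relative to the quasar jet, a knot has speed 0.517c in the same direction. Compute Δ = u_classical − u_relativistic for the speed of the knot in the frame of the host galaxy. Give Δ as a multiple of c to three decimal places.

Δ = 0.403c

Galilean: u_cl = 0.517 + 0.828 = 1.3450.
Relativistic: u_rel = (0.517 + 0.828) / (1 + 0.517·0.828) = 1.3450/1.4281 = 0.9418.
Δ = 1.3450 − 0.9418 = 0.4032.
(The classical prediction exceeds c; the relativistic result does not.)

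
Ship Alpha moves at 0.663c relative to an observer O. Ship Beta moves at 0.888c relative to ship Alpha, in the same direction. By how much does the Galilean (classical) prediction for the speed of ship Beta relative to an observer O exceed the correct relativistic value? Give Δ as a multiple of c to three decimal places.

Galilean: u_cl = 0.888 + 0.663 = 1.5510.
Relativistic: u_rel = (0.888 + 0.663) / (1 + 0.888·0.663) = 1.5510/1.5887 = 0.9762.
Δ = 1.5510 − 0.9762 = 0.5748.
(The classical prediction exceeds c; the relativistic result does not.)

Δ = 0.575c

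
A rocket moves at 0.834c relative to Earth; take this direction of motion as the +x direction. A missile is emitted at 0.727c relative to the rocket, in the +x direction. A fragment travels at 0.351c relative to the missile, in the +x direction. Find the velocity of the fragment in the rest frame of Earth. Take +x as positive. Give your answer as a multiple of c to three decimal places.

Apply u = (u' + v)/(1 + u'v/c²) successively, working outward toward Earth.
Start: velocity of the rocket relative to Earth = 0.8340c.
Compose with the missile (u' = 0.727 in the rocket frame): u_1 = (0.727 + 0.834) / (1 + 0.727·0.834) = 1.5610/1.6063 = 0.9718.
Compose with the fragment (u' = 0.351 in the missile frame): u_2 = (0.351 + 0.972) / (1 + 0.351·0.972) = 1.3228/1.3411 = 0.9863.

0.986c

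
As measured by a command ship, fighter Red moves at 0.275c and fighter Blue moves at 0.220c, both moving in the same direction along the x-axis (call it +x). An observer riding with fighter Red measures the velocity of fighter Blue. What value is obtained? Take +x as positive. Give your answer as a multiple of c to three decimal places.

-0.059c

β_A = 0.275, β_B = 0.220.
Transform to A's frame with the inverse velocity-addition law: u' = (u − v)/(1 − uv/c²), taking u = β_B and v = β_A.
u' = (0.220 − 0.275) / (1 − (0.275)(0.220)) = -0.0550/0.9395 = -0.0585.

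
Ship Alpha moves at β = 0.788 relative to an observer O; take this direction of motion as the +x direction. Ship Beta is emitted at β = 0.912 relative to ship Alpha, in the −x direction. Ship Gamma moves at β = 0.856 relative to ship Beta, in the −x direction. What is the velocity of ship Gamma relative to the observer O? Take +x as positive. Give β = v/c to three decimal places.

β = -0.942

Apply u = (u' + v)/(1 + u'v/c²) successively, working outward toward the observer O.
Start: velocity of ship Alpha relative to the observer O = 0.7880c.
Compose with ship Beta (u' = -0.912 in ship Alpha frame): u_1 = (-0.912 + 0.788) / (1 + (-0.912)·0.788) = -0.1240/0.2813 = -0.4407.
Compose with ship Gamma (u' = -0.856 in ship Beta frame): u_2 = (-0.856 + (-0.441)) / (1 + (-0.856)·(-0.441)) = -1.2967/1.3773 = -0.9415.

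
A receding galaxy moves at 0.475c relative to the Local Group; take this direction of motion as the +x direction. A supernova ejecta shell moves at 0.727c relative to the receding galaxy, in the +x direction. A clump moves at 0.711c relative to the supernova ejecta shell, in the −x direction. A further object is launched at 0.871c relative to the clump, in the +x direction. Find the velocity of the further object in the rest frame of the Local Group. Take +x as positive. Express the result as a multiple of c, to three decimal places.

Apply u = (u' + v)/(1 + u'v/c²) successively, working outward toward the Local Group.
Start: velocity of the receding galaxy relative to the Local Group = 0.4750c.
Compose with the supernova ejecta shell (u' = 0.727 in the receding galaxy frame): u_1 = (0.727 + 0.475) / (1 + 0.727·0.475) = 1.2020/1.3453 = 0.8935.
Compose with the clump (u' = -0.711 in the supernova ejecta shell frame): u_2 = (-0.711 + 0.893) / (1 + (-0.711)·0.893) = 0.1825/0.3647 = 0.5002.
Compose with the further object (u' = 0.871 in the clump frame): u_3 = (0.871 + 0.500) / (1 + 0.871·0.500) = 1.3712/1.4357 = 0.9551.

+0.955c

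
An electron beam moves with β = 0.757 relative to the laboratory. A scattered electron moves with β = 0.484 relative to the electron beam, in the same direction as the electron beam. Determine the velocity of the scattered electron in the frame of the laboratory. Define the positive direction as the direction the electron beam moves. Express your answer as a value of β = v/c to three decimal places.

β = 0.908

With v = 0.757 and u' = 0.484 (in units of c),
u = (u' + v)/(1 + u'v/c²):
u = (0.484 + 0.757) / (1 + 0.484·0.757) = 1.2410/1.3664 = 0.9082
(Galilean addition would give +1.241c, exceeding c.)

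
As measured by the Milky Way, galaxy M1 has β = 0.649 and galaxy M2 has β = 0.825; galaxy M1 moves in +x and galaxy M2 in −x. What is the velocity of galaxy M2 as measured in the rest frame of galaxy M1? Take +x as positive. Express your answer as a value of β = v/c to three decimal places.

β_A = 0.649, β_B = -0.825.
Transform to A's frame with the inverse velocity-addition law: u' = (u − v)/(1 − uv/c²), taking u = β_B and v = β_A.
u' = (-0.825 − 0.649) / (1 − (0.649)(-0.825)) = -1.4740/1.5354 = -0.9600.

β = -0.960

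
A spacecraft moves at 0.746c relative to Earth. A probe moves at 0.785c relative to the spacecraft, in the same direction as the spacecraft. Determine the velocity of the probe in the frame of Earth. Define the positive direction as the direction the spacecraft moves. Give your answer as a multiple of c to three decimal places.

With v = 0.746 and u' = 0.785 (in units of c),
u = (u' + v)/(1 + u'v/c²):
u = (0.785 + 0.746) / (1 + 0.785·0.746) = 1.5310/1.5856 = 0.9656
(Galilean addition would give +1.531c, exceeding c.)

0.966c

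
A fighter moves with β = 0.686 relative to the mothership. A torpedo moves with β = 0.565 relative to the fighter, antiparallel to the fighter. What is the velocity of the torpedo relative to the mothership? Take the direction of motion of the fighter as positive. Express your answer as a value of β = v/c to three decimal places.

With v = 0.686 and u' = -0.565 (in units of c),
u = (u' + v)/(1 + u'v/c²):
u = (-0.565 + 0.686) / (1 + (-0.565)·0.686) = 0.1210/0.6124 = 0.1976

β = +0.198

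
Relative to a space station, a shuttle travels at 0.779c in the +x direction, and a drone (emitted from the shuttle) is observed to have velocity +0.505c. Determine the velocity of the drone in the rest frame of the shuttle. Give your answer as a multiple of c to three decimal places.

Invert the composition law: u' = (u − v)/(1 − uv/c²).
u' = (0.505 − 0.779) / (1 − (0.505)(0.779)) = -0.2740/0.6066 = -0.4517.

-0.452c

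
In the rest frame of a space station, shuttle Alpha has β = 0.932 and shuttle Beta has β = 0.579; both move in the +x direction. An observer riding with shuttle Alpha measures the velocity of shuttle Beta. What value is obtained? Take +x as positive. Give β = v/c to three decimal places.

β = -0.767

β_A = 0.932, β_B = 0.579.
Transform to A's frame with the inverse velocity-addition law: u' = (u − v)/(1 − uv/c²), taking u = β_B and v = β_A.
u' = (0.579 − 0.932) / (1 − (0.932)(0.579)) = -0.3530/0.4604 = -0.7668.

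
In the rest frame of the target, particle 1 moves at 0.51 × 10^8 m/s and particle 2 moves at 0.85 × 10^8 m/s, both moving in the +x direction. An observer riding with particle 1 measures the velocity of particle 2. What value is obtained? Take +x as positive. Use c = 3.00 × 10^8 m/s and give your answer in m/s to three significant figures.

+3.57 × 10^7 m/s

β_A = 0.170, β_B = 0.283 (dividing each by c = 3.00 × 10^8 m/s).
Transform to A's frame with the inverse velocity-addition law: u' = (u − v)/(1 − uv/c²), taking u = β_B and v = β_A.
u' = (0.283 − 0.170) / (1 − (0.170)(0.283)) = 0.1133/0.9518 = 0.1191.
u' = 0.1191 × 3.00 × 10^8 m/s.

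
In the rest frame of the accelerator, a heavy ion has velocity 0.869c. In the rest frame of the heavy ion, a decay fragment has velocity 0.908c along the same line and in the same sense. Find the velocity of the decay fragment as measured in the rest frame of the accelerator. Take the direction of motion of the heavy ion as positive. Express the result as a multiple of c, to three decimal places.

With v = 0.869 and u' = 0.908 (in units of c),
u = (u' + v)/(1 + u'v/c²):
u = (0.908 + 0.869) / (1 + 0.908·0.869) = 1.7770/1.7891 = 0.9933
(Galilean addition would give +1.777c, exceeding c.)

0.993c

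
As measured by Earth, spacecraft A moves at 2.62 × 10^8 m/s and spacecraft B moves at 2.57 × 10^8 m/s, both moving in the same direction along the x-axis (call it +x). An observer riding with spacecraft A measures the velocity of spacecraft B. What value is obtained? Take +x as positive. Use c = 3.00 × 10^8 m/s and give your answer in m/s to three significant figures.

-1.99 × 10^7 m/s

β_A = 0.873, β_B = 0.857 (dividing each by c = 3.00 × 10^8 m/s).
Transform to A's frame with the inverse velocity-addition law: u' = (u − v)/(1 − uv/c²), taking u = β_B and v = β_A.
u' = (0.857 − 0.873) / (1 − (0.873)(0.857)) = -0.0167/0.2518 = -0.0662.
u' = -0.0662 × 3.00 × 10^8 m/s.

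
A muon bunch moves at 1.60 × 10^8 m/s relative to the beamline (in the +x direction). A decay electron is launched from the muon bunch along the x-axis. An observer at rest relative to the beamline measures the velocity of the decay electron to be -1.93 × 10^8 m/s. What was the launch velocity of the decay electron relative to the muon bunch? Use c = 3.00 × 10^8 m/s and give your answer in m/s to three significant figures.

v = 0.533c, u = -0.643c.
Invert the composition law: u' = (u − v)/(1 − uv/c²).
u' = (-0.643 − 0.533) / (1 − (-0.643)(0.533)) = -1.1767/1.3431 = -0.8761.
u' = -0.8761 × 3.00 × 10^8 m/s.

-2.63 × 10^8 m/s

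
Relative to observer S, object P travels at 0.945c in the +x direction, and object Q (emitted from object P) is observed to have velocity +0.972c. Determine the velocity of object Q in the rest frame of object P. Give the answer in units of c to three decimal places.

Invert the composition law: u' = (u − v)/(1 − uv/c²).
u' = (0.972 − 0.945) / (1 − (0.972)(0.945)) = 0.0270/0.0815 = 0.3315.

+0.331c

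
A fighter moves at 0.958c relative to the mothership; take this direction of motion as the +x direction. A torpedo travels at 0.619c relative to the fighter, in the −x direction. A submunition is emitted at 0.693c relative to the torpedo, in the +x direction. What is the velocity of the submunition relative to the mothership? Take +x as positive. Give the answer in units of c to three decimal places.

+0.967c

Apply u = (u' + v)/(1 + u'v/c²) successively, working outward toward the mothership.
Start: velocity of the fighter relative to the mothership = 0.9580c.
Compose with the torpedo (u' = -0.619 in the fighter frame): u_1 = (-0.619 + 0.958) / (1 + (-0.619)·0.958) = 0.3390/0.4070 = 0.8329.
Compose with the submunition (u' = 0.693 in the torpedo frame): u_2 = (0.693 + 0.833) / (1 + 0.693·0.833) = 1.5259/1.5772 = 0.9675.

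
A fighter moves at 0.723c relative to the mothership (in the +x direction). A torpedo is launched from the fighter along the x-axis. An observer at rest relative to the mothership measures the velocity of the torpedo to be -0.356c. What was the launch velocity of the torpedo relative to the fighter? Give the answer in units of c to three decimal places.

-0.858c

Invert the composition law: u' = (u − v)/(1 − uv/c²).
u' = (-0.356 − 0.723) / (1 − (-0.356)(0.723)) = -1.0790/1.2574 = -0.8581.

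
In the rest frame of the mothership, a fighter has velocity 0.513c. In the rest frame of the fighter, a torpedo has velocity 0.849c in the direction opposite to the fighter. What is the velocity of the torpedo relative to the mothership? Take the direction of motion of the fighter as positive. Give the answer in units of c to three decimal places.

With v = 0.513 and u' = -0.849 (in units of c),
u = (u' + v)/(1 + u'v/c²):
u = (-0.849 + 0.513) / (1 + (-0.849)·0.513) = -0.3360/0.5645 = -0.5953

-0.595c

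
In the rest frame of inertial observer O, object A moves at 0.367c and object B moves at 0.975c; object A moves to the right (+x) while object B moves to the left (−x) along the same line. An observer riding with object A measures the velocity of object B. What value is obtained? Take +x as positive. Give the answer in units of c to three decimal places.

-0.988c

β_A = 0.367, β_B = -0.975.
Transform to A's frame with the inverse velocity-addition law: u' = (u − v)/(1 − uv/c²), taking u = β_B and v = β_A.
u' = (-0.975 − 0.367) / (1 − (0.367)(-0.975)) = -1.3420/1.3578 = -0.9883.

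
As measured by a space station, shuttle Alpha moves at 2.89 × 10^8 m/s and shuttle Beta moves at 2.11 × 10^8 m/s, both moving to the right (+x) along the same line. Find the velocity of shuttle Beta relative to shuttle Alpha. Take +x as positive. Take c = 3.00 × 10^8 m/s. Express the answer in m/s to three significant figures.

β_A = 0.963, β_B = 0.703 (dividing each by c = 3.00 × 10^8 m/s).
Transform to A's frame with the inverse velocity-addition law: u' = (u − v)/(1 − uv/c²), taking u = β_B and v = β_A.
u' = (0.703 − 0.963) / (1 − (0.963)(0.703)) = -0.2600/0.3225 = -0.8063.
u' = -0.8063 × 3.00 × 10^8 m/s.

-2.42 × 10^8 m/s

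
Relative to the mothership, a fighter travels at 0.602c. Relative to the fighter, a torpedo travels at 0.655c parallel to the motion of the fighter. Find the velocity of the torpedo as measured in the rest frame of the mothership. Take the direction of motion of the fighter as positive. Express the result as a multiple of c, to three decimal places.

0.902c

With v = 0.602 and u' = 0.655 (in units of c),
u = (u' + v)/(1 + u'v/c²):
u = (0.655 + 0.602) / (1 + 0.655·0.602) = 1.2570/1.3943 = 0.9015
(Galilean addition would give +1.257c, exceeding c.)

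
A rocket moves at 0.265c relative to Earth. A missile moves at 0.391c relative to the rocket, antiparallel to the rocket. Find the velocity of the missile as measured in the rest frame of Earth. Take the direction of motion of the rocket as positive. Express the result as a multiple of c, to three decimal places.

-0.141c

With v = 0.265 and u' = -0.391 (in units of c),
u = (u' + v)/(1 + u'v/c²):
u = (-0.391 + 0.265) / (1 + (-0.391)·0.265) = -0.1260/0.8964 = -0.1406
(Galilean addition would give -0.126c.)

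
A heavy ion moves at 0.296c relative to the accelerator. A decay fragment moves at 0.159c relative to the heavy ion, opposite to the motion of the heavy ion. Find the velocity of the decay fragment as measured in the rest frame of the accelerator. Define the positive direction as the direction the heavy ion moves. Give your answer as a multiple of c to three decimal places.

+0.144c

With v = 0.296 and u' = -0.159 (in units of c),
u = (u' + v)/(1 + u'v/c²):
u = (-0.159 + 0.296) / (1 + (-0.159)·0.296) = 0.1370/0.9529 = 0.1438
(Galilean addition would give +0.137c.)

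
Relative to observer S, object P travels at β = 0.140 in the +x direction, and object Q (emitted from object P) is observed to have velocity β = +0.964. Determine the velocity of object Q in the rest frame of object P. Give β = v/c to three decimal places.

β = +0.953

Invert the composition law: u' = (u − v)/(1 − uv/c²).
u' = (0.964 − 0.140) / (1 − (0.964)(0.140)) = 0.8240/0.8650 = 0.9526.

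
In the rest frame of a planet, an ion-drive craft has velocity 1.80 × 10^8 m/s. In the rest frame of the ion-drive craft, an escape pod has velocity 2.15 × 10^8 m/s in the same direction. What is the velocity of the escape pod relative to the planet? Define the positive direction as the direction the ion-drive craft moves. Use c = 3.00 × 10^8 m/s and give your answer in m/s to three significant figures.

In units of c (dividing by 3.00 × 10^8 m/s): v = 0.600, u' = 0.717.
u = (u' + v)/(1 + u'v/c²):
u = (0.717 + 0.600) / (1 + 0.717·0.600) = 1.3167/1.4300 = 0.9207
(Galilean addition would give +1.317c, exceeding c.)
Converting back: u = 0.9207 × 3.00 × 10^8 m/s.

2.76 × 10^8 m/s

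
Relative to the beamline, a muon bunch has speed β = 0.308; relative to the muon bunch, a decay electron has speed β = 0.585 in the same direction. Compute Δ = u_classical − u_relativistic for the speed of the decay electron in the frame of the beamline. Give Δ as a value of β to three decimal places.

Δ = 0.136

Galilean: u_cl = 0.585 + 0.308 = 0.8930.
Relativistic: u_rel = (0.585 + 0.308) / (1 + 0.585·0.308) = 0.8930/1.1802 = 0.7567.
Δ = 0.8930 − 0.7567 = 0.1363.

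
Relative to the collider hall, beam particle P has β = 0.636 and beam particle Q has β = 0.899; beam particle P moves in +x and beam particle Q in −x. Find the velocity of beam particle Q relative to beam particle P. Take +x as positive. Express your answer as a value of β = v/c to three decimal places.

β_A = 0.636, β_B = -0.899.
Transform to A's frame with the inverse velocity-addition law: u' = (u − v)/(1 − uv/c²), taking u = β_B and v = β_A.
u' = (-0.899 − 0.636) / (1 − (0.636)(-0.899)) = -1.5350/1.5718 = -0.9766.

β = -0.977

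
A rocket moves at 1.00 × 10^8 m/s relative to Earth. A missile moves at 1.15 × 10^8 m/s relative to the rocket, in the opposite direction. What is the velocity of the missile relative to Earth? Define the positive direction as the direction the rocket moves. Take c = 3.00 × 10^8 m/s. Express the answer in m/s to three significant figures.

-1.72 × 10^7 m/s

In units of c (dividing by 3.00 × 10^8 m/s): v = 0.333, u' = -0.383.
u = (u' + v)/(1 + u'v/c²):
u = (-0.383 + 0.333) / (1 + (-0.383)·0.333) = -0.0500/0.8722 = -0.0573
(Galilean addition would give -0.050c.)
Converting back: u = -0.0573 × 3.00 × 10^8 m/s.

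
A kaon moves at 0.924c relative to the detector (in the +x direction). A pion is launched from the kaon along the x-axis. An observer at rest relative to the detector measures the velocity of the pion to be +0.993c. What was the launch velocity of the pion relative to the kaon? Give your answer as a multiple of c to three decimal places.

Invert the composition law: u' = (u − v)/(1 − uv/c²).
u' = (0.993 − 0.924) / (1 − (0.993)(0.924)) = 0.0690/0.0825 = 0.8367.

+0.837c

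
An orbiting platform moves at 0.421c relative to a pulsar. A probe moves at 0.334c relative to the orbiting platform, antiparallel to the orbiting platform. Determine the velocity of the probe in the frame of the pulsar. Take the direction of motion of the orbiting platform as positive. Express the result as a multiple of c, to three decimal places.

+0.101c

With v = 0.421 and u' = -0.334 (in units of c),
u = (u' + v)/(1 + u'v/c²):
u = (-0.334 + 0.421) / (1 + (-0.334)·0.421) = 0.0870/0.8594 = 0.1012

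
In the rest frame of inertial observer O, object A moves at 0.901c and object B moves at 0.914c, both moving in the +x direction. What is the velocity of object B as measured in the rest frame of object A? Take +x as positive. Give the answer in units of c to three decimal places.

+0.074c

β_A = 0.901, β_B = 0.914.
Transform to A's frame with the inverse velocity-addition law: u' = (u − v)/(1 − uv/c²), taking u = β_B and v = β_A.
u' = (0.914 − 0.901) / (1 − (0.901)(0.914)) = 0.0130/0.1765 = 0.0737.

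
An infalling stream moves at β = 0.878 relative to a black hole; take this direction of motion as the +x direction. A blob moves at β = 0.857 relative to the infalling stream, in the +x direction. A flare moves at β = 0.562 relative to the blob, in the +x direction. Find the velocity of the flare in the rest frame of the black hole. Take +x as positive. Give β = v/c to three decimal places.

β = 0.997

Apply u = (u' + v)/(1 + u'v/c²) successively, working outward toward the black hole.
Start: velocity of the infalling stream relative to the black hole = 0.8780c.
Compose with the blob (u' = 0.857 in the infalling stream frame): u_1 = (0.857 + 0.878) / (1 + 0.857·0.878) = 1.7350/1.7524 = 0.9900.
Compose with the flare (u' = 0.562 in the blob frame): u_2 = (0.562 + 0.990) / (1 + 0.562·0.990) = 1.5520/1.5564 = 0.9972.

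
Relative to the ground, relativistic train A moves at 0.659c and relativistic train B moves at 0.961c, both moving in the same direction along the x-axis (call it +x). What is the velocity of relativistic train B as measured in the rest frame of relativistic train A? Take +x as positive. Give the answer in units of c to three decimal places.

+0.824c

β_A = 0.659, β_B = 0.961.
Transform to A's frame with the inverse velocity-addition law: u' = (u − v)/(1 − uv/c²), taking u = β_B and v = β_A.
u' = (0.961 − 0.659) / (1 − (0.659)(0.961)) = 0.3020/0.3667 = 0.8236.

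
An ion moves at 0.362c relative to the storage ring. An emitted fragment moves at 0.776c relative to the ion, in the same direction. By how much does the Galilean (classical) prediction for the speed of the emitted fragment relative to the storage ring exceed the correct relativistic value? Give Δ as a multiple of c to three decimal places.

Δ = 0.250c

Galilean: u_cl = 0.776 + 0.362 = 1.1380.
Relativistic: u_rel = (0.776 + 0.362) / (1 + 0.776·0.362) = 1.1380/1.2809 = 0.8884.
Δ = 1.1380 − 0.8884 = 0.2496.
(The classical prediction exceeds c; the relativistic result does not.)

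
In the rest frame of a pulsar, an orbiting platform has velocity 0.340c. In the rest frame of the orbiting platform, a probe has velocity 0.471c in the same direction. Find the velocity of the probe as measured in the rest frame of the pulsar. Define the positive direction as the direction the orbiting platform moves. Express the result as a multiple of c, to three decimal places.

0.699c

With v = 0.340 and u' = 0.471 (in units of c),
u = (u' + v)/(1 + u'v/c²):
u = (0.471 + 0.340) / (1 + 0.471·0.340) = 0.8110/1.1601 = 0.6991
(Galilean addition would give +0.811c.)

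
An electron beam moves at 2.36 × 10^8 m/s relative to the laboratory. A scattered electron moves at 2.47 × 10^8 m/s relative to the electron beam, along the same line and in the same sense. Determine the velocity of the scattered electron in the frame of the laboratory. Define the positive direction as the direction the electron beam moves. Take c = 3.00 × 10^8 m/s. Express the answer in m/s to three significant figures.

2.93 × 10^8 m/s

In units of c (dividing by 3.00 × 10^8 m/s): v = 0.787, u' = 0.823.
u = (u' + v)/(1 + u'v/c²):
u = (0.823 + 0.787) / (1 + 0.823·0.787) = 1.6100/1.6477 = 0.9771
Converting back: u = 0.9771 × 3.00 × 10^8 m/s.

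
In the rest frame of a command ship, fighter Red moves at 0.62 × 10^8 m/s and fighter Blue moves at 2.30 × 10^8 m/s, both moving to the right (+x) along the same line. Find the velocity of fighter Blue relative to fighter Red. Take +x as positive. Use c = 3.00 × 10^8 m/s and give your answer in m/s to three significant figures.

+2.00 × 10^8 m/s

β_A = 0.207, β_B = 0.767 (dividing each by c = 3.00 × 10^8 m/s).
Transform to A's frame with the inverse velocity-addition law: u' = (u − v)/(1 − uv/c²), taking u = β_B and v = β_A.
u' = (0.767 − 0.207) / (1 − (0.207)(0.767)) = 0.5600/0.8416 = 0.6654.
u' = 0.6654 × 3.00 × 10^8 m/s.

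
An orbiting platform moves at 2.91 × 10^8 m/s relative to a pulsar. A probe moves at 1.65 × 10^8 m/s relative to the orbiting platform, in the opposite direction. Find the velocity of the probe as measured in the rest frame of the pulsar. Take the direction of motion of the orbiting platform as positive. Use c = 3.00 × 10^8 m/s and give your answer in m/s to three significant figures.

+2.70 × 10^8 m/s

In units of c (dividing by 3.00 × 10^8 m/s): v = 0.970, u' = -0.550.
u = (u' + v)/(1 + u'v/c²):
u = (-0.550 + 0.970) / (1 + (-0.550)·0.970) = 0.4200/0.4665 = 0.9003
(Galilean addition would give +0.420c.)
Converting back: u = 0.9003 × 3.00 × 10^8 m/s.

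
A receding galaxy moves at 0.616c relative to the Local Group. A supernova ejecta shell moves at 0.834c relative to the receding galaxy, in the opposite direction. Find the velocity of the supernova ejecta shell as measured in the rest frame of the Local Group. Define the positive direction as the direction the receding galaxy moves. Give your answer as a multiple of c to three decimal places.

With v = 0.616 and u' = -0.834 (in units of c),
u = (u' + v)/(1 + u'v/c²):
u = (-0.834 + 0.616) / (1 + (-0.834)·0.616) = -0.2180/0.4863 = -0.4483
(Galilean addition would give -0.218c.)

-0.448c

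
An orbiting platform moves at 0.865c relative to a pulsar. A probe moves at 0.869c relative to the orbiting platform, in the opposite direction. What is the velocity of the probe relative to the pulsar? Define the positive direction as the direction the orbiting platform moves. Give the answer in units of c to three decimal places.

-0.016c

With v = 0.865 and u' = -0.869 (in units of c),
u = (u' + v)/(1 + u'v/c²):
u = (-0.869 + 0.865) / (1 + (-0.869)·0.865) = -0.0040/0.2483 = -0.0161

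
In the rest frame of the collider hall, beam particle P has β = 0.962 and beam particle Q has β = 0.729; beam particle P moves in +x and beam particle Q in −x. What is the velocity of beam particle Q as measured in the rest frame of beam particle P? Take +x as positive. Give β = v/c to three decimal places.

β = -0.994

β_A = 0.962, β_B = -0.729.
Transform to A's frame with the inverse velocity-addition law: u' = (u − v)/(1 − uv/c²), taking u = β_B and v = β_A.
u' = (-0.729 − 0.962) / (1 − (0.962)(-0.729)) = -1.6910/1.7013 = -0.9939.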